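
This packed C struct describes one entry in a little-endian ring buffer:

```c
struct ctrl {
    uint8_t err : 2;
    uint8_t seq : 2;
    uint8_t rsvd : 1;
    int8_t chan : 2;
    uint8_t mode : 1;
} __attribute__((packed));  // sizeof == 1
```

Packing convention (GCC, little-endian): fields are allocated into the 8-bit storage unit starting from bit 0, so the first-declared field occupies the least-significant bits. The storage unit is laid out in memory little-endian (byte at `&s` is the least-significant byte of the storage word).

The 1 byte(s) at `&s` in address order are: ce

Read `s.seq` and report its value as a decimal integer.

3

[0]=0xce (little-endian) → word 0xce
err:2 @ bit 0 → (0xce>>0)&0x3 = 0x2
seq:2 @ bit 2 → (0xce>>2)&0x3 = 0x3  ←
rsvd:1 @ bit 4 → (0xce>>4)&0x1 = 0x0
chan:2 @ bit 5 → (0xce>>5)&0x3 = 0x2
mode:1 @ bit 7 → (0xce>>7)&0x1 = 0x1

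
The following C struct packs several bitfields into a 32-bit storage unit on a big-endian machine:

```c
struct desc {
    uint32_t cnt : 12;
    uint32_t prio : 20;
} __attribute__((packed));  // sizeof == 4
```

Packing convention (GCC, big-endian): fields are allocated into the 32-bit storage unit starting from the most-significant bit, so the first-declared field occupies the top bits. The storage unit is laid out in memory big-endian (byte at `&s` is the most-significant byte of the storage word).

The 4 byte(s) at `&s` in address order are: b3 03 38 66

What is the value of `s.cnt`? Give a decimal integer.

2864

[0]=0xb3 [1]=0x03 [2]=0x38 [3]=0x66 (big-endian) → word 0xb3033866
cnt [20+:12] = (word>>20) & 0xfff = 2864  ←
prio [0+:20] = (word>>0) & 0xfffff = 211046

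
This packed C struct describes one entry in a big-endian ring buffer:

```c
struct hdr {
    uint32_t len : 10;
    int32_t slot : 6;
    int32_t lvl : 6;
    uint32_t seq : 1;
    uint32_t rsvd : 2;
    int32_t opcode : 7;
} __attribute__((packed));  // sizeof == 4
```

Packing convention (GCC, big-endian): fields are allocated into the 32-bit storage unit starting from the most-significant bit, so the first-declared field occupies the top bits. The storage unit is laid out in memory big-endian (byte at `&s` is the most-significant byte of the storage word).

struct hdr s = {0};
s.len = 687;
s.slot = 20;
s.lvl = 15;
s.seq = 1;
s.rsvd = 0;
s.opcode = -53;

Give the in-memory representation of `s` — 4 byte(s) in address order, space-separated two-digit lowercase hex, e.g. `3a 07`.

ab d4 3e 4b

[22+:10] len=687 & 0x3ff = 0x2af; word=0xabc00000
[16+:6] slot=20 & 0x3f = 0x14; word=0xabd40000
[10+:6] lvl=15 & 0x3f = 0xf; word=0xabd43c00
[9+:1] seq=1 & 0x1 = 0x1; word=0xabd43e00
[7+:2] rsvd=0 & 0x3 = 0x0; word=0xabd43e00
[0+:7] opcode=-53 & 0x7f = 0x4b; word=0xabd43e4b
word = 0xabd43e4b → big-endian bytes:
  [0]=0xab  [1]=0xd4  [2]=0x3e  [3]=0x4b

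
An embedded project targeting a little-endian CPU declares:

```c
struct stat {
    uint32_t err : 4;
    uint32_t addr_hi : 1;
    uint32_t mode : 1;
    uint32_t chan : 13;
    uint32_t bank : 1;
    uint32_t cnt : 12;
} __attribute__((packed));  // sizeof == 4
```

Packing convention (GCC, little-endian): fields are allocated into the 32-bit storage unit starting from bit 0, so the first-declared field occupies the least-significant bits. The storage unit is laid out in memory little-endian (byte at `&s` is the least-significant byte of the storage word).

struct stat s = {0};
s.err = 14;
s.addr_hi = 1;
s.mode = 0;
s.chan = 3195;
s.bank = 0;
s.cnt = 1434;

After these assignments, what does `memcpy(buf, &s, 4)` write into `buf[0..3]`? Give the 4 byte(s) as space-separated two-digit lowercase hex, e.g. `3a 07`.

de 1e a3 59

err (4b) val=14 bits=0xe at bit 0: 0x0000000e
addr_hi (1b) val=1 bits=0x1 at bit 4: 0x0000001e
mode (1b) val=0 bits=0x0 at bit 5: 0x0000001e
chan (13b) val=3195 bits=0xc7b at bit 6: 0x00031ede
bank (1b) val=0 bits=0x0 at bit 19: 0x00031ede
cnt (12b) val=1434 bits=0x59a at bit 20: 0x59a31ede
word = 0x59a31ede → little-endian bytes:
  [0]=0xde  [1]=0x1e  [2]=0xa3  [3]=0x59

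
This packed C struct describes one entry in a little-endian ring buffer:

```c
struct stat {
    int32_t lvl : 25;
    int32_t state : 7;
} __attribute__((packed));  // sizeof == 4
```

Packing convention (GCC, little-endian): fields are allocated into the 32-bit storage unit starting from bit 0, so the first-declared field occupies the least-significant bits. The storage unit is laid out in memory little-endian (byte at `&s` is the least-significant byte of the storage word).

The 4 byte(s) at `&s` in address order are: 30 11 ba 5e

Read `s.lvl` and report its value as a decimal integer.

[0]=0x30 [1]=0x11 [2]=0xba [3]=0x5e (little-endian) → word 0x5eba1130
lvl:25 @ bit 0 → (0x5eba1130>>0)&0x1ffffff = 0xba1130  ←
state:7 @ bit 25 → (0x5eba1130>>25)&0x7f = 0x2f
lvl signed 25b, MSB=0: value = 12194096

12194096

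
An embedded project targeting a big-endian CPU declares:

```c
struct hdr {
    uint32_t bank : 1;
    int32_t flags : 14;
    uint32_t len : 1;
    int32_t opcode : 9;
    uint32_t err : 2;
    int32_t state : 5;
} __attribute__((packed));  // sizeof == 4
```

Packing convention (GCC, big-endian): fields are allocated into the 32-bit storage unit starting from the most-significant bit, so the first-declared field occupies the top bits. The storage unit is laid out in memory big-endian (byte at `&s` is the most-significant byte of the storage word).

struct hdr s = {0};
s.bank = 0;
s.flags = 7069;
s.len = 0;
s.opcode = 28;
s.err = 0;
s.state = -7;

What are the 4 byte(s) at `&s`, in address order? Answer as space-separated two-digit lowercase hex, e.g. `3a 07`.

37 3a 0e 19

bank (1b) val=0 bits=0x0 at bit 31: 0x00000000
flags (14b) val=7069 bits=0x1b9d at bit 17: 0x373a0000
len (1b) val=0 bits=0x0 at bit 16: 0x373a0000
opcode (9b) val=28 bits=0x1c at bit 7: 0x373a0e00
err (2b) val=0 bits=0x0 at bit 5: 0x373a0e00
state (5b) val=-7 bits=0x19 at bit 0: 0x373a0e19
word = 0x373a0e19 → big-endian bytes:
  [0]=0x37  [1]=0x3a  [2]=0x0e  [3]=0x19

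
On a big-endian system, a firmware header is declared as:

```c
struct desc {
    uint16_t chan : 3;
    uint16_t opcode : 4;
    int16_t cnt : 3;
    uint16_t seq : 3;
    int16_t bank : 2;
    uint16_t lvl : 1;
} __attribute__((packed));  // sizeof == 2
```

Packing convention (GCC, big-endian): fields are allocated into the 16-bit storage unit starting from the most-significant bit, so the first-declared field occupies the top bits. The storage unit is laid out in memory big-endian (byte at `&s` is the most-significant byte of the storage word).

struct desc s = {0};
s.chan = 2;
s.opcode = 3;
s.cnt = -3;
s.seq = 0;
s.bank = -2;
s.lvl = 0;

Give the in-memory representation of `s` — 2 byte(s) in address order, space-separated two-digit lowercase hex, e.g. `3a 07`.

47 44

chan (3b) val=2 bits=0x2 at bit 13: 0x4000
opcode (4b) val=3 bits=0x3 at bit 9: 0x4600
cnt (3b) val=-3 bits=0x5 at bit 6: 0x4740
seq (3b) val=0 bits=0x0 at bit 3: 0x4740
bank (2b) val=-2 bits=0x2 at bit 1: 0x4744
lvl (1b) val=0 bits=0x0 at bit 0: 0x4744
word = 0x4744 → big-endian bytes:
  [0]=0x47  [1]=0x44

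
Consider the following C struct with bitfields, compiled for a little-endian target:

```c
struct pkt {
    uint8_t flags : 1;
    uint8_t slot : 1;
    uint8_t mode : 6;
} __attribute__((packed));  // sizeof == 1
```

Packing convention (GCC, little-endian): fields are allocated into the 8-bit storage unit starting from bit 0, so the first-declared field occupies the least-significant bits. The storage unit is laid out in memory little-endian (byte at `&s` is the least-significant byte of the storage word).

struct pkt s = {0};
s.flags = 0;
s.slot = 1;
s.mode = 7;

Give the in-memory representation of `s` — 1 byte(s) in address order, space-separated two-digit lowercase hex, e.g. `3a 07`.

flags (1b) val=0 bits=0x0 at bit 0: 0x00
slot (1b) val=1 bits=0x1 at bit 1: 0x02
mode (6b) val=7 bits=0x7 at bit 2: 0x1e
word = 0x1e → little-endian bytes:
  [0]=0x1e

1e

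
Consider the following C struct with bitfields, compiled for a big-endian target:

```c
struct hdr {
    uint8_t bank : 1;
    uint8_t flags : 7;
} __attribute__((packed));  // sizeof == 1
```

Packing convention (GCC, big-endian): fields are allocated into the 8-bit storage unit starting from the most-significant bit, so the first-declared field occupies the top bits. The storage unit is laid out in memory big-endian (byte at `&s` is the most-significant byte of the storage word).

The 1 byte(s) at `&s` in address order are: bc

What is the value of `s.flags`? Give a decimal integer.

[0]=0xbc (big-endian) → word 0xbc
bank:1 @ bit 7 → (0xbc>>7)&0x1 = 0x1
flags:7 @ bit 0 → (0xbc>>0)&0x7f = 0x3c  ←

60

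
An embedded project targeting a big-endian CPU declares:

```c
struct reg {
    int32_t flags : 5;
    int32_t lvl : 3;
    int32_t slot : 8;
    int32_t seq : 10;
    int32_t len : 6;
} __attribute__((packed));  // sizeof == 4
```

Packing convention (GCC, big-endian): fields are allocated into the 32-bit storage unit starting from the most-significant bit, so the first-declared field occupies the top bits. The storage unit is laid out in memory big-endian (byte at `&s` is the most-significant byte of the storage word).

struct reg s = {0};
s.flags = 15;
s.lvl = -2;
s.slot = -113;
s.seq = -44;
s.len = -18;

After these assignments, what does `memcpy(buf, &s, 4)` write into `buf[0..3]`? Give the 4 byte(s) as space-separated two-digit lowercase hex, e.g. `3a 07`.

[27+:5] flags=15 & 0x1f = 0xf; word=0x78000000
[24+:3] lvl=-2 & 0x7 = 0x6; word=0x7e000000
[16+:8] slot=-113 & 0xff = 0x8f; word=0x7e8f0000
[6+:10] seq=-44 & 0x3ff = 0x3d4; word=0x7e8ff500
[0+:6] len=-18 & 0x3f = 0x2e; word=0x7e8ff52e
word = 0x7e8ff52e → big-endian bytes:
  [0]=0x7e  [1]=0x8f  [2]=0xf5  [3]=0x2e

7e 8f f5 2e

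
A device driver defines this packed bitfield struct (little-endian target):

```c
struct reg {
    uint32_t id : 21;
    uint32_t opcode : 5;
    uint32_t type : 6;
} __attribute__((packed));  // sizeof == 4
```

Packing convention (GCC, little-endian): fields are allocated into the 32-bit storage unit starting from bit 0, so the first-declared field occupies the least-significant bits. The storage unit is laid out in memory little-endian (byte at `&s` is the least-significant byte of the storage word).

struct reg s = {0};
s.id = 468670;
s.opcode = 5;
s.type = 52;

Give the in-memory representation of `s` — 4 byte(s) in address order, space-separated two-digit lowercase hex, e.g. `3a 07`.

[0+:21] id=468670 & 0x1fffff = 0x726be; word=0x000726be
[21+:5] opcode=5 & 0x1f = 0x5; word=0x00a726be
[26+:6] type=52 & 0x3f = 0x34; word=0xd0a726be
word = 0xd0a726be → little-endian bytes:
  [0]=0xbe  [1]=0x26  [2]=0xa7  [3]=0xd0

be 26 a7 d0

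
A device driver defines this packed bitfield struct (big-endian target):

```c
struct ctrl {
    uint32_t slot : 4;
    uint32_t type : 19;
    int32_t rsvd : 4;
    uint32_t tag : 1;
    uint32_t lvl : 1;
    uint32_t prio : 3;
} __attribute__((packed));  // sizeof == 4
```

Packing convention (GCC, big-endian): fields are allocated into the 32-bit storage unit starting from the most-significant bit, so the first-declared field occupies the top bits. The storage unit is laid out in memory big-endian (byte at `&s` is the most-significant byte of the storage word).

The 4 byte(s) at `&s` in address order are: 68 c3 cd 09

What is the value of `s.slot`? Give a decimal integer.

6

[0]=0x68 [1]=0xc3 [2]=0xcd [3]=0x09 (big-endian) → word 0x68c3cd09
slot [28+:4] = (word>>28) & 0xf = 6  ←
type [9+:19] = (word>>9) & 0x7ffff = 287206
rsvd [5+:4] = (word>>5) & 0xf = 8
tag [4+:1] = (word>>4) & 0x1 = 0
lvl [3+:1] = (word>>3) & 0x1 = 1
prio [0+:3] = (word>>0) & 0x7 = 1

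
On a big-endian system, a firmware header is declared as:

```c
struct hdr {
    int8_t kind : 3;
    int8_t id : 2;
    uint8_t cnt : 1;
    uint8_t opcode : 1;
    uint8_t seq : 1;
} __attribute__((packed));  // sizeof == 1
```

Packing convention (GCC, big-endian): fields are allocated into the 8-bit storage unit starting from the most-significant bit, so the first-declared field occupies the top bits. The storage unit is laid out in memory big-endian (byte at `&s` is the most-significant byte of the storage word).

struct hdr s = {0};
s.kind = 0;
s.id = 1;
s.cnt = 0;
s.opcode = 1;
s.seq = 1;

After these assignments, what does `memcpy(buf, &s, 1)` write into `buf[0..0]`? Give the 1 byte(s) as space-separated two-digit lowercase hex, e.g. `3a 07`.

[5+:3] kind=0 & 0x7 = 0x0; word=0x00
[3+:2] id=1 & 0x3 = 0x1; word=0x08
[2+:1] cnt=0 & 0x1 = 0x0; word=0x08
[1+:1] opcode=1 & 0x1 = 0x1; word=0x0a
[0+:1] seq=1 & 0x1 = 0x1; word=0x0b
word = 0x0b → big-endian bytes:
  [0]=0x0b

0b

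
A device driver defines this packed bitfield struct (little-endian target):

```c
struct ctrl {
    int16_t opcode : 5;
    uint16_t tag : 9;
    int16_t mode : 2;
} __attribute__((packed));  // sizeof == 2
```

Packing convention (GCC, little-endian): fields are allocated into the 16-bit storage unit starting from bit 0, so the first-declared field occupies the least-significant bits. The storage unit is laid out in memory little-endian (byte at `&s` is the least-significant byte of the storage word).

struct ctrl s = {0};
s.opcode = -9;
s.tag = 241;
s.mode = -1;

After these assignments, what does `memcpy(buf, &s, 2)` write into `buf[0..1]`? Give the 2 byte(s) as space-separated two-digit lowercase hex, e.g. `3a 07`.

opcode (5b) val=-9 bits=0x17 at bit 0: 0x0017
tag (9b) val=241 bits=0xf1 at bit 5: 0x1e37
mode (2b) val=-1 bits=0x3 at bit 14: 0xde37
word = 0xde37 → little-endian bytes:
  [0]=0x37  [1]=0xde

37 de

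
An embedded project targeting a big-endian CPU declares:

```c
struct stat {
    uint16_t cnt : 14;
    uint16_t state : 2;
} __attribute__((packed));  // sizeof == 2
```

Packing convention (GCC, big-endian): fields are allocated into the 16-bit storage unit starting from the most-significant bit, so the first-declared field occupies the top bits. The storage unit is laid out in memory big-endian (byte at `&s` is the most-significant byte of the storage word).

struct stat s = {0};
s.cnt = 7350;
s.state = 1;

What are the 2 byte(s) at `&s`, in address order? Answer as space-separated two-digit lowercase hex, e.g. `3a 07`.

cnt:14 = 7350 → 0x1cb6 << 2 → word 0x72d8
state:2 = 1 → 0x1 << 0 → word 0x72d9
word = 0x72d9 → big-endian bytes:
  [0]=0x72  [1]=0xd9

72 d9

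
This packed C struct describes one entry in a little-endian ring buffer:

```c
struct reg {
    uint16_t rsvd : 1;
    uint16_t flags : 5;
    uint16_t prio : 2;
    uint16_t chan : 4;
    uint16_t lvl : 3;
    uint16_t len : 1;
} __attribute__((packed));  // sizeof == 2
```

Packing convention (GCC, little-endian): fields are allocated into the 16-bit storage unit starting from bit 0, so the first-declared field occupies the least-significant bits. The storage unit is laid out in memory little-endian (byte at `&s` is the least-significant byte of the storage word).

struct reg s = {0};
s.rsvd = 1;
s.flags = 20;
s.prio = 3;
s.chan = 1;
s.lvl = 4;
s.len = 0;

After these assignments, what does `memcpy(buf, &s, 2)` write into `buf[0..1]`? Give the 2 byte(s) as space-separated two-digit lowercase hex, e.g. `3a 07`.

rsvd (1b) val=1 bits=0x1 at bit 0: 0x0001
flags (5b) val=20 bits=0x14 at bit 1: 0x0029
prio (2b) val=3 bits=0x3 at bit 6: 0x00e9
chan (4b) val=1 bits=0x1 at bit 8: 0x01e9
lvl (3b) val=4 bits=0x4 at bit 12: 0x41e9
len (1b) val=0 bits=0x0 at bit 15: 0x41e9
word = 0x41e9 → little-endian bytes:
  [0]=0xe9  [1]=0x41

e9 41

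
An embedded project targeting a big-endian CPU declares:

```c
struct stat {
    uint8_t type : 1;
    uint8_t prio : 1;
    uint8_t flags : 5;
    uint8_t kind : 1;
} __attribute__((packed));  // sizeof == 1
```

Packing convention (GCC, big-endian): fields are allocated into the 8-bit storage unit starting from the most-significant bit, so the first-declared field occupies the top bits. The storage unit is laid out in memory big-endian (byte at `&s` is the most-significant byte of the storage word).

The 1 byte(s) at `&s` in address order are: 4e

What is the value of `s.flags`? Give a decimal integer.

[0]=0x4e (big-endian) → word 0x4e
type [7+:1] = (word>>7) & 0x1 = 0
prio [6+:1] = (word>>6) & 0x1 = 1
flags [1+:5] = (word>>1) & 0x1f = 7  ←
kind [0+:1] = (word>>0) & 0x1 = 0

7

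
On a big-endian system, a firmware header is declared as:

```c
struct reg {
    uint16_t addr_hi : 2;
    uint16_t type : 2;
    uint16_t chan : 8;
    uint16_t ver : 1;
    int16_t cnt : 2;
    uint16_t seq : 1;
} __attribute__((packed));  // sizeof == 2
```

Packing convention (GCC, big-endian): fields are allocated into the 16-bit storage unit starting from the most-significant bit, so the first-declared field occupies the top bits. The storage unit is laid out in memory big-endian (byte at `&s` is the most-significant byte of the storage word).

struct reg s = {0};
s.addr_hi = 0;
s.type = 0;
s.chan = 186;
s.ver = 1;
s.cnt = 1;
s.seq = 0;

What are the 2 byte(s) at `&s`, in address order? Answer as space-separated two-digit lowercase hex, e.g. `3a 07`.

0b aa

addr_hi:2 = 0 → 0x0 << 14 → word 0x0000
type:2 = 0 → 0x0 << 12 → word 0x0000
chan:8 = 186 → 0xba << 4 → word 0x0ba0
ver:1 = 1 → 0x1 << 3 → word 0x0ba8
cnt:2 = 1 → 0x1 << 1 → word 0x0baa
seq:1 = 0 → 0x0 << 0 → word 0x0baa
word = 0x0baa → big-endian bytes:
  [0]=0x0b  [1]=0xaa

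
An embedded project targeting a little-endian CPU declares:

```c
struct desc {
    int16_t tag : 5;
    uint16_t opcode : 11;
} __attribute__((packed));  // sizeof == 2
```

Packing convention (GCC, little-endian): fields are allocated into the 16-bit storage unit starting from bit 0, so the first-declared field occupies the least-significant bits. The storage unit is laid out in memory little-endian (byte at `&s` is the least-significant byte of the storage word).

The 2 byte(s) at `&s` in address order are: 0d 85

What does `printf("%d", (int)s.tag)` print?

[0]=0x0d [1]=0x85 (little-endian) → word 0x850d
tag:5 @ bit 0 → (0x850d>>0)&0x1f = 0xd  ←
opcode:11 @ bit 5 → (0x850d>>5)&0x7ff = 0x428
tag signed 5b, MSB=0: value = 13

13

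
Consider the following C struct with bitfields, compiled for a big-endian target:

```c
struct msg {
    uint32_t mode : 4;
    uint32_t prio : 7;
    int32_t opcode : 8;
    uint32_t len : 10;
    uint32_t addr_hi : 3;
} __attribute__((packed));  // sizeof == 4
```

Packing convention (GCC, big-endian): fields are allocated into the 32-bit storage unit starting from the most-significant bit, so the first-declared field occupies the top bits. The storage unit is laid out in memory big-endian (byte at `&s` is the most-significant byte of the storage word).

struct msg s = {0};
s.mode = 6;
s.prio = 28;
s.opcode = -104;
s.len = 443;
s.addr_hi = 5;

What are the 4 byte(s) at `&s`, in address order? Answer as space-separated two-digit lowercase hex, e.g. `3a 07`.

mode:4 = 6 → 0x6 << 28 → word 0x60000000
prio:7 = 28 → 0x1c << 21 → word 0x63800000
opcode:8 = -104 → 0x98 << 13 → word 0x63930000
len:10 = 443 → 0x1bb << 3 → word 0x63930dd8
addr_hi:3 = 5 → 0x5 << 0 → word 0x63930ddd
word = 0x63930ddd → big-endian bytes:
  [0]=0x63  [1]=0x93  [2]=0x0d  [3]=0xdd

63 93 0d dd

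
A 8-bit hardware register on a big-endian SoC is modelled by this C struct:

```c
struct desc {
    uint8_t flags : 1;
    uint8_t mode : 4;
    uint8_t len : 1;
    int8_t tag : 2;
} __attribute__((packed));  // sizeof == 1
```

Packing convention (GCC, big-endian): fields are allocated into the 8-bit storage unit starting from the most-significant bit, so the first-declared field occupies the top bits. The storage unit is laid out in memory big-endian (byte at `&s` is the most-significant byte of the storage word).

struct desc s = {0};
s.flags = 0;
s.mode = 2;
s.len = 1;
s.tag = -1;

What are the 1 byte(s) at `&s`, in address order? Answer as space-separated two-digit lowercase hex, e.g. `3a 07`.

17

flags:1 = 0 → 0x0 << 7 → word 0x00
mode:4 = 2 → 0x2 << 3 → word 0x10
len:1 = 1 → 0x1 << 2 → word 0x14
tag:2 = -1 → 0x3 << 0 → word 0x17
word = 0x17 → big-endian bytes:
  [0]=0x17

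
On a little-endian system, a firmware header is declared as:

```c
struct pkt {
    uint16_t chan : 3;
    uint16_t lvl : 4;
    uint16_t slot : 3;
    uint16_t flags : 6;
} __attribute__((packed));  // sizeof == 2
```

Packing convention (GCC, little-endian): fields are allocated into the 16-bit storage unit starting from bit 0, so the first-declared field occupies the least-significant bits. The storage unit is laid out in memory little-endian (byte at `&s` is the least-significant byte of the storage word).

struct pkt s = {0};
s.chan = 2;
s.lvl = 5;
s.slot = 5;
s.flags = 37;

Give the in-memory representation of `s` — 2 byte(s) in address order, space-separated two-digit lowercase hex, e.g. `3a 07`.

[0+:3] chan=2 & 0x7 = 0x2; word=0x0002
[3+:4] lvl=5 & 0xf = 0x5; word=0x002a
[7+:3] slot=5 & 0x7 = 0x5; word=0x02aa
[10+:6] flags=37 & 0x3f = 0x25; word=0x96aa
word = 0x96aa → little-endian bytes:
  [0]=0xaa  [1]=0x96

aa 96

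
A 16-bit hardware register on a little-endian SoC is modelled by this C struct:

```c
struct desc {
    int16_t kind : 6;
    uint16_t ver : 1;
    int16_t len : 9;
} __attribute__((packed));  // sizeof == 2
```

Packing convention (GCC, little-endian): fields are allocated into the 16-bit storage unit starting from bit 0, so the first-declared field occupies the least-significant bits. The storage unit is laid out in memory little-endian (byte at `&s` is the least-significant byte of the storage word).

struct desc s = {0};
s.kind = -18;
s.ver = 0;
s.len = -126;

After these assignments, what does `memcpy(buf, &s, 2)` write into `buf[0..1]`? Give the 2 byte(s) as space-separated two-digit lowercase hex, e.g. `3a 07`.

2e c1

kind (6b) val=-18 bits=0x2e at bit 0: 0x002e
ver (1b) val=0 bits=0x0 at bit 6: 0x002e
len (9b) val=-126 bits=0x182 at bit 7: 0xc12e
word = 0xc12e → little-endian bytes:
  [0]=0x2e  [1]=0xc1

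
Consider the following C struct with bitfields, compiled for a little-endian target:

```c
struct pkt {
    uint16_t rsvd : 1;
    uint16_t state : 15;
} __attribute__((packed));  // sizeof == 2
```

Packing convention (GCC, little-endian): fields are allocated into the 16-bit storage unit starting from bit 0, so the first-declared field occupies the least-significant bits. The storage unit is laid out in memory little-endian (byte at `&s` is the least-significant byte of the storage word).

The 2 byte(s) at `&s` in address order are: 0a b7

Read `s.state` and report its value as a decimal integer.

[0]=0x0a [1]=0xb7 (little-endian) → word 0xb70a
rsvd:1 @ bit 0 → (0xb70a>>0)&0x1 = 0x0
state:15 @ bit 1 → (0xb70a>>1)&0x7fff = 0x5b85  ←

23429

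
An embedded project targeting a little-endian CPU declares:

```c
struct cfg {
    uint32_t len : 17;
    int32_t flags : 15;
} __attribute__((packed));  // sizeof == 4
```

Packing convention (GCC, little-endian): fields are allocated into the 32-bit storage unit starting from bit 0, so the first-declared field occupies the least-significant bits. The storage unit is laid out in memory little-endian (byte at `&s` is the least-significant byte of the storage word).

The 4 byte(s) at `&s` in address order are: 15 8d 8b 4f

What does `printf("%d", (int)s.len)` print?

[0]=0x15 [1]=0x8d [2]=0x8b [3]=0x4f (little-endian) → word 0x4f8b8d15
len [0+:17] = (word>>0) & 0x1ffff = 101653  ←
flags [17+:15] = (word>>17) & 0x7fff = 10181

101653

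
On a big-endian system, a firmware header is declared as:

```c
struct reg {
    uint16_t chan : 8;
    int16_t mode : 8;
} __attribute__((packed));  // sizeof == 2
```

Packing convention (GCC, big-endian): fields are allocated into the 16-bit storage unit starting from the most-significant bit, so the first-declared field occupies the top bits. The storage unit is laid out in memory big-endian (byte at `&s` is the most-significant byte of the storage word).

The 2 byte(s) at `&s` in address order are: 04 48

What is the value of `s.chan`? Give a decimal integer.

4

[0]=0x04 [1]=0x48 (big-endian) → word 0x0448
chan [8+:8] = (word>>8) & 0xff = 4  ←
mode [0+:8] = (word>>0) & 0xff = 72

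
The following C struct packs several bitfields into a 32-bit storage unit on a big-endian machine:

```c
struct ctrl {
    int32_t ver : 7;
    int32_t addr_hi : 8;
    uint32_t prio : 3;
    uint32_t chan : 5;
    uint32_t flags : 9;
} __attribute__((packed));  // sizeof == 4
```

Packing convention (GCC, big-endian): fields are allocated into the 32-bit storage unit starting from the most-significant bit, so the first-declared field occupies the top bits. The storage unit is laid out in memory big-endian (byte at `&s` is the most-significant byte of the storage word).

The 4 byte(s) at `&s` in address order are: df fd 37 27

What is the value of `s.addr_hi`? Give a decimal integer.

-2

[0]=0xdf [1]=0xfd [2]=0x37 [3]=0x27 (big-endian) → word 0xdffd3727
ver [25+:7] = (word>>25) & 0x7f = 111
addr_hi [17+:8] = (word>>17) & 0xff = 254  ←
prio [14+:3] = (word>>14) & 0x7 = 4
chan [9+:5] = (word>>9) & 0x1f = 27
flags [0+:9] = (word>>0) & 0x1ff = 295
addr_hi signed 8b, MSB=1: 254 - 256 = -2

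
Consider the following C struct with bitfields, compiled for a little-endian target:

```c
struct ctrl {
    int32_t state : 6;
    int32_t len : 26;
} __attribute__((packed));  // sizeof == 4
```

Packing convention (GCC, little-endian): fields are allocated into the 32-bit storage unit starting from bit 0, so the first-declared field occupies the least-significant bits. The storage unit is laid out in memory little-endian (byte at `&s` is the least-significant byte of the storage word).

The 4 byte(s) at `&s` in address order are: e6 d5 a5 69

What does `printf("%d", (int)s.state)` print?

[0]=0xe6 [1]=0xd5 [2]=0xa5 [3]=0x69 (little-endian) → word 0x69a5d5e6
state:6 @ bit 0 → (0x69a5d5e6>>0)&0x3f = 0x26  ←
len:26 @ bit 6 → (0x69a5d5e6>>6)&0x3ffffff = 0x1a69757
state signed 6b, MSB=1: 38 - 64 = -26

-26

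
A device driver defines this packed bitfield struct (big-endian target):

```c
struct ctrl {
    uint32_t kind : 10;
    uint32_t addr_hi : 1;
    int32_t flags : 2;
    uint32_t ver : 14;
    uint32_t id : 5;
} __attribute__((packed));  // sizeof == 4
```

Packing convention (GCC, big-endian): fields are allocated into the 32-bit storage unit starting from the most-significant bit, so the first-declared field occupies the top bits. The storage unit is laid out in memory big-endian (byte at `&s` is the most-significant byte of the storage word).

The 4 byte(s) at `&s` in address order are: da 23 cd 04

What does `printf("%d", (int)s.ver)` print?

7784

[0]=0xda [1]=0x23 [2]=0xcd [3]=0x04 (big-endian) → word 0xda23cd04
kind [22+:10] = (word>>22) & 0x3ff = 872
addr_hi [21+:1] = (word>>21) & 0x1 = 1
flags [19+:2] = (word>>19) & 0x3 = 0
ver [5+:14] = (word>>5) & 0x3fff = 7784  ←
id [0+:5] = (word>>0) & 0x1f = 4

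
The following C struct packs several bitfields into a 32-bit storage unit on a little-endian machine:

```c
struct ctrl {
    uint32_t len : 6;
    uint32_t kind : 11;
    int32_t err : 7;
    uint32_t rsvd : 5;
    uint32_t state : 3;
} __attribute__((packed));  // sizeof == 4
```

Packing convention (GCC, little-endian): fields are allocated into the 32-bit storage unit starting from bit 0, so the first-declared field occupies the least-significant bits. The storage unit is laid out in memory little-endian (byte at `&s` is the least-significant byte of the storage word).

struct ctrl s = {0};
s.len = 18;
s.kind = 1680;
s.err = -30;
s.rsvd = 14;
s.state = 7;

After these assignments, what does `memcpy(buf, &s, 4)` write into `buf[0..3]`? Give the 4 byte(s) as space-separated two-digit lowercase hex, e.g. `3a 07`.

12 a4 c5 ee

[0+:6] len=18 & 0x3f = 0x12; word=0x00000012
[6+:11] kind=1680 & 0x7ff = 0x690; word=0x0001a412
[17+:7] err=-30 & 0x7f = 0x62; word=0x00c5a412
[24+:5] rsvd=14 & 0x1f = 0xe; word=0x0ec5a412
[29+:3] state=7 & 0x7 = 0x7; word=0xeec5a412
word = 0xeec5a412 → little-endian bytes:
  [0]=0x12  [1]=0xa4  [2]=0xc5  [3]=0xee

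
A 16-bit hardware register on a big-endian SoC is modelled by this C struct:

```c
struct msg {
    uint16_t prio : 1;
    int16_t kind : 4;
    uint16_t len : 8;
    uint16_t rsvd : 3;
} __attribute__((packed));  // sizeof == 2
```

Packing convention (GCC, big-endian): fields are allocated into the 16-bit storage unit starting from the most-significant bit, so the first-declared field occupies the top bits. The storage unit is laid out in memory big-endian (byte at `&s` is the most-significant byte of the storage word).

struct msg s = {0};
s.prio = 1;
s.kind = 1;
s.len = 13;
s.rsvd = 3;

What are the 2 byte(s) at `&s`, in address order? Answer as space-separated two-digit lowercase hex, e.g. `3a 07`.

88 6b

[15+:1] prio=1 & 0x1 = 0x1; word=0x8000
[11+:4] kind=1 & 0xf = 0x1; word=0x8800
[3+:8] len=13 & 0xff = 0xd; word=0x8868
[0+:3] rsvd=3 & 0x7 = 0x3; word=0x886b
word = 0x886b → big-endian bytes:
  [0]=0x88  [1]=0x6b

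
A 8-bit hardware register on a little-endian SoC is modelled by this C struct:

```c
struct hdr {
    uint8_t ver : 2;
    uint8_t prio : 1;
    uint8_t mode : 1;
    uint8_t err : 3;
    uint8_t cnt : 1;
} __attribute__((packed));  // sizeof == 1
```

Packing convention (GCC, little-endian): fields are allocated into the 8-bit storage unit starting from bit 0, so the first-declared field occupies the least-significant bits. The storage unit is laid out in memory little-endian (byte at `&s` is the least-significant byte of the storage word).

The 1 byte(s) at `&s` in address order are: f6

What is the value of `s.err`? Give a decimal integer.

7

[0]=0xf6 (little-endian) → word 0xf6
ver [0+:2] = (word>>0) & 0x3 = 2
prio [2+:1] = (word>>2) & 0x1 = 1
mode [3+:1] = (word>>3) & 0x1 = 0
err [4+:3] = (word>>4) & 0x7 = 7  ←
cnt [7+:1] = (word>>7) & 0x1 = 1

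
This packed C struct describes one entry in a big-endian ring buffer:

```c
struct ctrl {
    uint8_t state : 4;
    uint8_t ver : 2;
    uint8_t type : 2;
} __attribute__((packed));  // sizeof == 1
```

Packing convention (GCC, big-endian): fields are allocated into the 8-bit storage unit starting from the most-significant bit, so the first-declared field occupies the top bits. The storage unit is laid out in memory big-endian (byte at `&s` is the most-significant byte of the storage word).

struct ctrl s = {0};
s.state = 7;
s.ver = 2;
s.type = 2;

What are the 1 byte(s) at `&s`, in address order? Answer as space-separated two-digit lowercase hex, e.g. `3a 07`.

[4+:4] state=7 & 0xf = 0x7; word=0x70
[2+:2] ver=2 & 0x3 = 0x2; word=0x78
[0+:2] type=2 & 0x3 = 0x2; word=0x7a
word = 0x7a → big-endian bytes:
  [0]=0x7a

7a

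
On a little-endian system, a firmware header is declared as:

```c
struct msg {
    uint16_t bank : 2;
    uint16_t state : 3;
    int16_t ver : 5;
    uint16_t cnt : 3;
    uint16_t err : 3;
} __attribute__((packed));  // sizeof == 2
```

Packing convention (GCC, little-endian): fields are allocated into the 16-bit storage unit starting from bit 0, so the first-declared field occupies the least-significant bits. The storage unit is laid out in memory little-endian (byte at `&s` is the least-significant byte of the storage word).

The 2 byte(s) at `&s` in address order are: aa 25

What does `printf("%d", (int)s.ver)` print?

13

[0]=0xaa [1]=0x25 (little-endian) → word 0x25aa
bank [0+:2] = (word>>0) & 0x3 = 2
state [2+:3] = (word>>2) & 0x7 = 2
ver [5+:5] = (word>>5) & 0x1f = 13  ←
cnt [10+:3] = (word>>10) & 0x7 = 1
err [13+:3] = (word>>13) & 0x7 = 1
ver signed 5b, MSB=0: value = 13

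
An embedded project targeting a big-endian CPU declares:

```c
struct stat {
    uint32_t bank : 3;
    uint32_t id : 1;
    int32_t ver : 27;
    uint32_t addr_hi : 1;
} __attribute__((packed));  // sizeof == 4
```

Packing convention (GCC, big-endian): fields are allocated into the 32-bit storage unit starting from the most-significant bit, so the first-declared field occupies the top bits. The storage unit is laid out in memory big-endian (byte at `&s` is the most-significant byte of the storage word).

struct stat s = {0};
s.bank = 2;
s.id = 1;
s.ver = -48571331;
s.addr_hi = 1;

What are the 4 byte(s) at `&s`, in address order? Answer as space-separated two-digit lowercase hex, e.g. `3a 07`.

5a 35 b8 7b

bank:3 = 2 → 0x2 << 29 → word 0x40000000
id:1 = 1 → 0x1 << 28 → word 0x50000000
ver:27 = -48571331 → 0x51adc3d << 1 → word 0x5a35b87a
addr_hi:1 = 1 → 0x1 << 0 → word 0x5a35b87b
word = 0x5a35b87b → big-endian bytes:
  [0]=0x5a  [1]=0x35  [2]=0xb8  [3]=0x7b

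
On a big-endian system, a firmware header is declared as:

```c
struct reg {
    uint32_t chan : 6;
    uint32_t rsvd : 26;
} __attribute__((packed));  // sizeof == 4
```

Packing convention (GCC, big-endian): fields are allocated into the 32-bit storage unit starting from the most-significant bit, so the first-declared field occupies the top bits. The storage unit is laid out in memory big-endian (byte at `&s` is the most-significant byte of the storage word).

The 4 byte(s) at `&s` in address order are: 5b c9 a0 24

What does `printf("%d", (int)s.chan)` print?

22

[0]=0x5b [1]=0xc9 [2]=0xa0 [3]=0x24 (big-endian) → word 0x5bc9a024
chan:6 @ bit 26 → (0x5bc9a024>>26)&0x3f = 0x16  ←
rsvd:26 @ bit 0 → (0x5bc9a024>>0)&0x3ffffff = 0x3c9a024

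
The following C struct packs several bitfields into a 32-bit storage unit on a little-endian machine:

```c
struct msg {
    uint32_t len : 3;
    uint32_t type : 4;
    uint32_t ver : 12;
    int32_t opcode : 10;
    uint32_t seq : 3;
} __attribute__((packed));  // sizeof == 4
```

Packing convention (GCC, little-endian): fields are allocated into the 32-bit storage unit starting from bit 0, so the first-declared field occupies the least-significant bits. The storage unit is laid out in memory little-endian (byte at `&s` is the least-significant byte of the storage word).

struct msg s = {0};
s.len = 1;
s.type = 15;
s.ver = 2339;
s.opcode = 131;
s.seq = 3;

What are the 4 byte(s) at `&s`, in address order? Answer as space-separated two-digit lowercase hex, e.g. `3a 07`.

f9 91 1c 64

[0+:3] len=1 & 0x7 = 0x1; word=0x00000001
[3+:4] type=15 & 0xf = 0xf; word=0x00000079
[7+:12] ver=2339 & 0xfff = 0x923; word=0x000491f9
[19+:10] opcode=131 & 0x3ff = 0x83; word=0x041c91f9
[29+:3] seq=3 & 0x7 = 0x3; word=0x641c91f9
word = 0x641c91f9 → little-endian bytes:
  [0]=0xf9  [1]=0x91  [2]=0x1c  [3]=0x64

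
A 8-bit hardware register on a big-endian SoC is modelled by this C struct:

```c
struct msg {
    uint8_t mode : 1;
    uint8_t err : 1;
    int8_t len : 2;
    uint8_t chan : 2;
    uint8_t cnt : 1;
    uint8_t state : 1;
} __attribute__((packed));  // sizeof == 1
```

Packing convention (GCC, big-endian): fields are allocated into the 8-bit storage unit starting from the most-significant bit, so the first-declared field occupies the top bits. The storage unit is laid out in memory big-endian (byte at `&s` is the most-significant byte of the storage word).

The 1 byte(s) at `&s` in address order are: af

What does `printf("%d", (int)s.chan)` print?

3

[0]=0xaf (big-endian) → word 0xaf
mode [7+:1] = (word>>7) & 0x1 = 1
err [6+:1] = (word>>6) & 0x1 = 0
len [4+:2] = (word>>4) & 0x3 = 2
chan [2+:2] = (word>>2) & 0x3 = 3  ←
cnt [1+:1] = (word>>1) & 0x1 = 1
state [0+:1] = (word>>0) & 0x1 = 1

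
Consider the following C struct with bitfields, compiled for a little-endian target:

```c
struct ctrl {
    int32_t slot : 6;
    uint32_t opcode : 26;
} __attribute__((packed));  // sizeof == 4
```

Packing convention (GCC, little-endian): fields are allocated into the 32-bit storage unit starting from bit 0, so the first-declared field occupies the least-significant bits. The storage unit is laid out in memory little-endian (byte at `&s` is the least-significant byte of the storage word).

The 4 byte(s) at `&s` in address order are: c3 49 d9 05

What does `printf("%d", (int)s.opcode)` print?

1533223

[0]=0xc3 [1]=0x49 [2]=0xd9 [3]=0x05 (little-endian) → word 0x05d949c3
slot [0+:6] = (word>>0) & 0x3f = 3
opcode [6+:26] = (word>>6) & 0x3ffffff = 1533223  ←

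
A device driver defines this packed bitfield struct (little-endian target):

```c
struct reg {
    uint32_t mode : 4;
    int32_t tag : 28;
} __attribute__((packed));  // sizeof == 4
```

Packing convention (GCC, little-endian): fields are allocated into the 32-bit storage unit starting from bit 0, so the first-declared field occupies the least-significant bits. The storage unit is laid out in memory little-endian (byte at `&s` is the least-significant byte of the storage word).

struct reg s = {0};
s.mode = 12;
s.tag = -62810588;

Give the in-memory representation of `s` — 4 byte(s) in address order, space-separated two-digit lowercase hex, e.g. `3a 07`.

4c 62 19 c4

mode:4 = 12 → 0xc << 0 → word 0x0000000c
tag:28 = -62810588 → 0xc419624 << 4 → word 0xc419624c
word = 0xc419624c → little-endian bytes:
  [0]=0x4c  [1]=0x62  [2]=0x19  [3]=0xc4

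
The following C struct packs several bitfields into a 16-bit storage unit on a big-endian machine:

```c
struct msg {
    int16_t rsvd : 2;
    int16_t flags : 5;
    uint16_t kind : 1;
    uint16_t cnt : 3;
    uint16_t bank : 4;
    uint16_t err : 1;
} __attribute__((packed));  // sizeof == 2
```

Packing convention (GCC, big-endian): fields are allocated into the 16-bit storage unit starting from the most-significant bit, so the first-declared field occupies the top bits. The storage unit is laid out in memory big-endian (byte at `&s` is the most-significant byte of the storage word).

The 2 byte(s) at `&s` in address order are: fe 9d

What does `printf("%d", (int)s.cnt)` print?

[0]=0xfe [1]=0x9d (big-endian) → word 0xfe9d
rsvd [14+:2] = (word>>14) & 0x3 = 3
flags [9+:5] = (word>>9) & 0x1f = 31
kind [8+:1] = (word>>8) & 0x1 = 0
cnt [5+:3] = (word>>5) & 0x7 = 4  ←
bank [1+:4] = (word>>1) & 0xf = 14
err [0+:1] = (word>>0) & 0x1 = 1

4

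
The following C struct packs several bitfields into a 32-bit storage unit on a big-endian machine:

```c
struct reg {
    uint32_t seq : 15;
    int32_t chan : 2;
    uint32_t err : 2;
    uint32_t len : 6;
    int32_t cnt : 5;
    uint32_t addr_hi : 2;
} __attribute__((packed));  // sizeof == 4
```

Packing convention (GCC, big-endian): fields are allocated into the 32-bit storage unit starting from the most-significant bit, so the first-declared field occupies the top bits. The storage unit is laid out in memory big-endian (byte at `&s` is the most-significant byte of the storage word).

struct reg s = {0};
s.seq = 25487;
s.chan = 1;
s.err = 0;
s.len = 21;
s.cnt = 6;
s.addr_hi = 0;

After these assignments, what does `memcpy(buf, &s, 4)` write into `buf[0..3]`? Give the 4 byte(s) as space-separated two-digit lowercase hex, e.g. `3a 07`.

c7 1e 8a 98

seq:15 = 25487 → 0x638f << 17 → word 0xc71e0000
chan:2 = 1 → 0x1 << 15 → word 0xc71e8000
err:2 = 0 → 0x0 << 13 → word 0xc71e8000
len:6 = 21 → 0x15 << 7 → word 0xc71e8a80
cnt:5 = 6 → 0x6 << 2 → word 0xc71e8a98
addr_hi:2 = 0 → 0x0 << 0 → word 0xc71e8a98
word = 0xc71e8a98 → big-endian bytes:
  [0]=0xc7  [1]=0x1e  [2]=0x8a  [3]=0x98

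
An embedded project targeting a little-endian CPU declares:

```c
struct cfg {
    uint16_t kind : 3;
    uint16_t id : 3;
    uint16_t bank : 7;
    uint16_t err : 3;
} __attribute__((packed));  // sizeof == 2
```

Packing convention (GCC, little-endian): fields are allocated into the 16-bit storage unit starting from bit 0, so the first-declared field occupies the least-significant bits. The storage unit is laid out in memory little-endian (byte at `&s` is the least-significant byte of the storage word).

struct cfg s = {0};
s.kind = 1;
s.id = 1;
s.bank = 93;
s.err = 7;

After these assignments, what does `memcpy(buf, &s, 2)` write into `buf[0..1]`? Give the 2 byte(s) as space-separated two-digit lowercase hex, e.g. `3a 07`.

kind:3 = 1 → 0x1 << 0 → word 0x0001
id:3 = 1 → 0x1 << 3 → word 0x0009
bank:7 = 93 → 0x5d << 6 → word 0x1749
err:3 = 7 → 0x7 << 13 → word 0xf749
word = 0xf749 → little-endian bytes:
  [0]=0x49  [1]=0xf7

49 f7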